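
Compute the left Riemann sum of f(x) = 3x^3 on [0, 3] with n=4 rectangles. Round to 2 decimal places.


Left Riemann sum uses left endpoints of each subinterval.
Interval: [0, 3], n = 4
dx = (3 - 0) / 4 = 3/4
Left endpoints: [0, 3/4, 3/2, 9/4]
f values: [0, 81/64, 81/8, 2187/64]
Sum = dx * (sum of f values)
= 3/4 * 729/16
= 2187/64 ≈ 34.17

34.17


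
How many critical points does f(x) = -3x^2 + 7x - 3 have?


Find where f'(x) = 0:
f'(x) = -6x + 7
Set f'(x) = 0:
-6x + 7 = 0
x = -7 / (-6) = 7/6
This is a linear equation in x, so there is exactly one solution.
Number of critical points: 1

1


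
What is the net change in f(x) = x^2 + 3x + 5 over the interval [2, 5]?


Net change = f(b) - f(a)
f(x) = x^2 + 3x + 5
Compute f(5):
f(5) = 1 * 5^2 + 3 * 5 + 5
= 25 + 15 + 5
= 45
Compute f(2):
f(2) = 1 * 2^2 + 3 * 2 + 5
= 4 + 6 + 5
= 15
Net change = 45 - 15 = 30

30


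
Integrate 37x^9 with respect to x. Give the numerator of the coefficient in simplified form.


Apply the power rule for integration:
integral of ax^n dx = a/(n+1) * x^(n+1) + C
integral of 37x^9 dx
= 37/10 * x^10 + C
The coefficient in lowest terms is 37/10, and its numerator is 37

37


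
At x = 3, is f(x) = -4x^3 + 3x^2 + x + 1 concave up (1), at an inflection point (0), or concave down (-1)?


Concavity is determined by the sign of f''(x).
f(x) = -4x^3 + 3x^2 + x + 1
f'(x) = -12x^2 + 6x + 1
f''(x) = -24x + 6
f''(3) = -24 * 3 + 6
= -72 + 6
= -66
Since f''(3) < 0, the function is concave down (-1)

-1


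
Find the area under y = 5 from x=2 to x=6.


The area under a constant function y = 5 is a rectangle.
Width = 6 - 2 = 4
Height = 5
Area = width * height
= 4 * 5
= 20

20


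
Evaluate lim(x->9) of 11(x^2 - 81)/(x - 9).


Direct substitution gives 0/0, so we factor the numerator.
Factor: 11(x^2 - 81) = 11 * (x - 9)(x + 9)
Cancel the common factor (x - 9):
11(x^2 - 81)/(x - 9) = 11 * (x + 9)
Now substitute x = 9:
= 11 * (9 + 9) = 198

198


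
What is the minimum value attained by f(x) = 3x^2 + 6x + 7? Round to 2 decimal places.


For a quadratic f(x) = ax^2 + bx + c with a > 0, the minimum is at the vertex.
Vertex x-coordinate: x = -b/(2a)
x = -(6) / (2 * 3)
x = -6/6 = -1
Substitute back to find the minimum value:
f(-1) = 3 * (-1)^2 + 6 * (-1) + 7
= 3 - 6 + 7
= 4 = 4.00

4.00


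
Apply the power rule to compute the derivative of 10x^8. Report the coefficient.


We apply the power rule: d/dx [ax^n] = a*n * x^(n-1)
d/dx [10x^8]
= 10 * 8 * x^(8-1)
= 80x^7
The coefficient is 80

80


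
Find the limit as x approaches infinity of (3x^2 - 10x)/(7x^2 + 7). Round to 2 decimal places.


For limits at infinity with equal-degree polynomials,
we compare leading coefficients.
Numerator leading term: 3x^2
Denominator leading term: 7x^2
Divide both by x^2:
lim = (3 - 10/x) / (7 + 7/x^2)
As x -> infinity, the 1/x and 1/x^2 terms vanish:
= 3/7 ≈ 0.43

0.43


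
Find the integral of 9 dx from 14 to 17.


The integral of a constant k over [a, b] equals k * (b - a).
integral from 14 to 17 of 9 dx
= 9 * (17 - 14)
= 9 * 3
= 27

27


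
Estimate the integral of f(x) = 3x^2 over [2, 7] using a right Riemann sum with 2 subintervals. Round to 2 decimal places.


Right Riemann sum uses right endpoints of each subinterval.
Interval: [2, 7], n = 2
dx = (7 - 2) / 2 = 5/2
Right endpoints: [9/2, 7]
f values: [243/4, 147]
Sum = dx * (sum of f values)
= 5/2 * 831/4
= 4155/8 ≈ 519.38

519.38


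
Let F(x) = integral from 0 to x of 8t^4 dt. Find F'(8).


By the Fundamental Theorem of Calculus (Part 1):
If F(x) = integral from 0 to x of f(t) dt, then F'(x) = f(x)
Here f(t) = 8t^4
So F'(x) = 8x^4
Evaluate at x = 8:
F'(8) = 8 * 8^4
= 8 * 4096
= 32768

32768


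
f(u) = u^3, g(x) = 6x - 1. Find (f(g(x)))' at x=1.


Using the chain rule: (f(g(x)))' = f'(g(x)) * g'(x)
First, find g(1):
g(1) = 6 * 1 - 1 = 5
Next, f'(u) = 3u^2
And g'(x) = 6
So f'(g(1)) * g'(1)
= 3 * 5^2 * 6
= 3 * 25 * 6
= 450

450


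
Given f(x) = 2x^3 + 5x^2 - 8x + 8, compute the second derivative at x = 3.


First derivative:
f'(x) = 6x^2 + 10x - 8
Second derivative:
f''(x) = 12x + 10
Substitute x = 3:
f''(3) = 12 * 3 + 10
= 36 + 10
= 46

46


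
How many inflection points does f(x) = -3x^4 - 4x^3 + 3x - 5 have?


Inflection points occur where f''(x) = 0 and concavity changes.
f(x) = -3x^4 - 4x^3 + 3x - 5
f'(x) = -12x^3 - 12x^2 + 3
f''(x) = -36x^2 - 24x
This is a quadratic in x. Use the discriminant to count real roots.
Discriminant = (-24)^2 - 4 * (-36) * 0
= 576 - 0
= 576
Since discriminant > 0, f''(x) = 0 has 2 distinct real solutions.
A quadratic with two distinct real roots changes sign at each root, so concavity changes at both.
Number of inflection points: 2

2


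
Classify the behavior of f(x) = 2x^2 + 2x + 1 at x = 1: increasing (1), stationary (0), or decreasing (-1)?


Compute f'(x) to determine behavior:
f'(x) = 4x + 2
f'(1) = 4 * 1 + 2
= 4 + 2
= 6
Since f'(1) > 0, the function is increasing (1)

1


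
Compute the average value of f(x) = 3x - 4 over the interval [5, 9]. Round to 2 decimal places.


Average value = 1/(b-a) * integral from a to b of f(x) dx
First compute the integral of 3x - 4:
F(x) = (3/2)x^2 - 4x
F(9) = 3/2 * 81 - 4 * 9 = 171/2
F(5) = 3/2 * 25 - 4 * 5 = 35/2
Integral = 171/2 - 35/2 = 68
Average = 68 / (9 - 5) = 68 / 4
= 17 = 17.00

17.00


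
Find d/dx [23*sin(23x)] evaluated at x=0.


Apply the chain rule to differentiate 23*sin(23x):
d/dx [23*sin(23x)]
= 23 * cos(23x) * d/dx(23x)
= 23 * 23 * cos(23x)
= 529 * cos(23x)
Evaluate at x = 0:
= 529 * cos(0)
= 529 * 1
= 529

529


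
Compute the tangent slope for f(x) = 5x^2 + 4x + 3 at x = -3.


The slope of the tangent line equals f'(x) at the point.
f(x) = 5x^2 + 4x + 3
f'(x) = 10x + 4
At x = -3:
f'(-3) = 10 * (-3) + 4
= -30 + 4
= -26

-26


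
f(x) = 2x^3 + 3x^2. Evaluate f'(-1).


Differentiate f(x) = 2x^3 + 3x^2 term by term:
f'(x) = 6x^2 + 6x
Substitute x = -1:
f'(-1) = 6 * (-1)^2 + 6 * (-1) + 0
= 6 - 6 + 0
= 0

0


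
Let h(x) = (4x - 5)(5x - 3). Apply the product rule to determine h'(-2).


Let u(x) = 4x - 5 and v(x) = 5x - 3
u'(x) = 4
v'(x) = 5
Product rule: h'(x) = u'(x)*v(x) + u(x)*v'(x)
= 4 * (5x - 3) + (4x - 5) * 5
At x = -2:
u(-2) = 4 * (-2) - 5 = -13
v(-2) = 5 * (-2) - 3 = -13
h'(-2) = 4 * (-13) + (-13) * 5
= -52 - 65
= -117

-117


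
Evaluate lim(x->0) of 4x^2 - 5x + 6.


Since polynomials are continuous, we use direct substitution.
lim(x->0) of 4x^2 - 5x + 6
= 4 * 0^2 - 5 * 0 + 6
= 0 + 0 + 6
= 6

6


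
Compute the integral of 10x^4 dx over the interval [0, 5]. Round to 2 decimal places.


Find the antiderivative of 10x^4:
F(x) = 10/5 * x^5
Apply the Fundamental Theorem of Calculus:
F(5) - F(0)
= 10/5 * 5^5 - 10/5 * 0^5
= 10/5 * (3125 - 0)
= 10/5 * 3125
= 6250 = 6250.00

6250.00


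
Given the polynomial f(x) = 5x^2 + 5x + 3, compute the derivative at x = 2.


Differentiate term by term using power and sum rules:
f(x) = 5x^2 + 5x + 3
f'(x) = 10x + 5
Substitute x = 2:
f'(2) = 10 * 2 + 5
= 20 + 5
= 25

25


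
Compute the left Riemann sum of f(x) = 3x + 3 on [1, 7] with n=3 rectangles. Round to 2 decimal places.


Left Riemann sum uses left endpoints of each subinterval.
Interval: [1, 7], n = 3
dx = (7 - 1) / 3 = 2
Left endpoints: [1, 3, 5]
f values: [6, 12, 18]
Sum = dx * (sum of f values)
= 2 * 36
= 72 = 72.00

72.00


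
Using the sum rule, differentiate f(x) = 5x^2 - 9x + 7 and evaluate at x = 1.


Differentiate term by term using power and sum rules:
f(x) = 5x^2 - 9x + 7
f'(x) = 10x - 9
Substitute x = 1:
f'(1) = 10 * 1 - 9
= 10 - 9
= 1

1


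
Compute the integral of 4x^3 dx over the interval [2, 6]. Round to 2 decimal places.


Find the antiderivative of 4x^3:
F(x) = 4/4 * x^4
Apply the Fundamental Theorem of Calculus:
F(6) - F(2)
= 4/4 * 6^4 - 4/4 * 2^4
= 4/4 * (1296 - 16)
= 4/4 * 1280
= 1280 = 1280.00

1280.00


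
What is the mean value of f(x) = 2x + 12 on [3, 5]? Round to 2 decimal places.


Average value = 1/(b-a) * integral from a to b of f(x) dx
First compute the integral of 2x + 12:
F(x) = x^2 + 12x
F(5) = 1 * 25 + 12 * 5 = 85
F(3) = 1 * 9 + 12 * 3 = 45
Integral = 85 - 45 = 40
Average = 40 / (5 - 3) = 40 / 2
= 20 = 20.00

20.00


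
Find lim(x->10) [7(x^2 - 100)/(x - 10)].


Direct substitution gives 0/0, so we factor the numerator.
Factor: 7(x^2 - 100) = 7 * (x - 10)(x + 10)
Cancel the common factor (x - 10):
7(x^2 - 100)/(x - 10) = 7 * (x + 10)
Now substitute x = 10:
= 7 * (10 + 10) = 140

140


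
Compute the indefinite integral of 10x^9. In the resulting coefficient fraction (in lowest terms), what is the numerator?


Apply the power rule for integration:
integral of ax^n dx = a/(n+1) * x^(n+1) + C
integral of 10x^9 dx
= 10/10 * x^10 + C
= 1 * x^10 + C
The coefficient in lowest terms is 1 = 1/1, so its numerator is 1

1


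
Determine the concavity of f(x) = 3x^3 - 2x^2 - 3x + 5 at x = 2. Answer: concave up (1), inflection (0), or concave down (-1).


Concavity is determined by the sign of f''(x).
f(x) = 3x^3 - 2x^2 - 3x + 5
f'(x) = 9x^2 - 4x - 3
f''(x) = 18x - 4
f''(2) = 18 * 2 - 4
= 36 - 4
= 32
Since f''(2) > 0, the function is concave up (1)

1


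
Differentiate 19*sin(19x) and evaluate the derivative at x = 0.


Apply the chain rule to differentiate 19*sin(19x):
d/dx [19*sin(19x)]
= 19 * cos(19x) * d/dx(19x)
= 19 * 19 * cos(19x)
= 361 * cos(19x)
Evaluate at x = 0:
= 361 * cos(0)
= 361 * 1
= 361

361


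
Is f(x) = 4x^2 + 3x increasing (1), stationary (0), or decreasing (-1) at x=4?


Compute f'(x) to determine behavior:
f'(x) = 8x + 3
f'(4) = 8 * 4 + 3
= 32 + 3
= 35
Since f'(4) > 0, the function is increasing (1)

1


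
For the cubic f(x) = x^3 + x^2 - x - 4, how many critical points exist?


Find where f'(x) = 0:
f(x) = x^3 + x^2 - x - 4
f'(x) = 3x^2 + 2x - 1
This is a quadratic in x. Use the discriminant to count real roots.
Discriminant = (2)^2 - 4 * 3 * (-1)
= 4 - (-12)
= 16
Since discriminant > 0, f'(x) = 0 has 2 real solutions.
Number of critical points: 2

2


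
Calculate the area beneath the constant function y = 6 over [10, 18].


The area under a constant function y = 6 is a rectangle.
Width = 18 - 10 = 8
Height = 6
Area = width * height
= 8 * 6
= 48

48


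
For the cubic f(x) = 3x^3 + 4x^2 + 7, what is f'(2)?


Differentiate f(x) = 3x^3 + 4x^2 + 7 term by term:
f'(x) = 9x^2 + 8x
Substitute x = 2:
f'(2) = 9 * 2^2 + 8 * 2 + 0
= 36 + 16 + 0
= 52

52


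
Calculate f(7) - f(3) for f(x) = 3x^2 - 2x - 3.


Net change = f(b) - f(a)
f(x) = 3x^2 - 2x - 3
Compute f(7):
f(7) = 3 * 7^2 - 2 * 7 - 3
= 147 - 14 - 3
= 130
Compute f(3):
f(3) = 3 * 3^2 - 2 * 3 - 3
= 27 - 6 - 3
= 18
Net change = 130 - 18 = 112

112


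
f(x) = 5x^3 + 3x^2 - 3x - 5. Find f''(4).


First derivative:
f'(x) = 15x^2 + 6x - 3
Second derivative:
f''(x) = 30x + 6
Substitute x = 4:
f''(4) = 30 * 4 + 6
= 120 + 6
= 126

126


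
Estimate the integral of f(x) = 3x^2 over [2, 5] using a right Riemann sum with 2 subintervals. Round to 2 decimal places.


Right Riemann sum uses right endpoints of each subinterval.
Interval: [2, 5], n = 2
dx = (5 - 2) / 2 = 3/2
Right endpoints: [7/2, 5]
f values: [147/4, 75]
Sum = dx * (sum of f values)
= 3/2 * 447/4
= 1341/8 ≈ 167.63

167.63


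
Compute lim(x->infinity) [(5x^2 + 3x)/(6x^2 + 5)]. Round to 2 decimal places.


For limits at infinity with equal-degree polynomials,
we compare leading coefficients.
Numerator leading term: 5x^2
Denominator leading term: 6x^2
Divide both by x^2:
lim = (5 + 3/x) / (6 + 5/x^2)
As x -> infinity, the 1/x and 1/x^2 terms vanish:
= 5/6 ≈ 0.83

0.83


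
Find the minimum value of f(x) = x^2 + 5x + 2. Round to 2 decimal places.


For a quadratic f(x) = ax^2 + bx + c with a > 0, the minimum is at the vertex.
Vertex x-coordinate: x = -b/(2a)
x = -(5) / (2 * 1)
x = -5/2
Substitute back to find the minimum value:
f(-5/2) = 1 * (-5/2)^2 + 5 * (-5/2) + 2
= 25/4 - 25/2 + 2
= -17/4 = -4.25

-4.25


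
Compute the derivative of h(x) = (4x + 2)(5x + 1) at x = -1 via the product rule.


Let u(x) = 4x + 2 and v(x) = 5x + 1
u'(x) = 4
v'(x) = 5
Product rule: h'(x) = u'(x)*v(x) + u(x)*v'(x)
= 4 * (5x + 1) + (4x + 2) * 5
At x = -1:
u(-1) = 4 * (-1) + 2 = -2
v(-1) = 5 * (-1) + 1 = -4
h'(-1) = 4 * (-4) + (-2) * 5
= -16 - 10
= -26

-26


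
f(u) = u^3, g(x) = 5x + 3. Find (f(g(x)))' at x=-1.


Using the chain rule: (f(g(x)))' = f'(g(x)) * g'(x)
First, find g(-1):
g(-1) = 5 * (-1) + 3 = -2
Next, f'(u) = 3u^2
And g'(x) = 5
So f'(g(-1)) * g'(-1)
= 3 * (-2)^2 * 5
= 3 * 4 * 5
= 60

60


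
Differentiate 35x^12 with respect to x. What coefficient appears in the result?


We apply the power rule: d/dx [ax^n] = a*n * x^(n-1)
d/dx [35x^12]
= 35 * 12 * x^(12-1)
= 420x^11
The coefficient is 420

420


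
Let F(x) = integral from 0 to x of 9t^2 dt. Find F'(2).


By the Fundamental Theorem of Calculus (Part 1):
If F(x) = integral from 0 to x of f(t) dt, then F'(x) = f(x)
Here f(t) = 9t^2
So F'(x) = 9x^2
Evaluate at x = 2:
F'(2) = 9 * 2^2
= 9 * 4
= 36

36


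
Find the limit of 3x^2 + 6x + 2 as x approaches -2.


Since polynomials are continuous, we use direct substitution.
lim(x->-2) of 3x^2 + 6x + 2
= 3 * (-2)^2 + 6 * (-2) + 2
= 12 - 12 + 2
= 2

2


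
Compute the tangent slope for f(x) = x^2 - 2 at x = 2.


The slope of the tangent line equals f'(x) at the point.
f(x) = x^2 - 2
f'(x) = 2x
At x = 2:
f'(2) = 2 * 2 + 0
= 4 + 0
= 4

4


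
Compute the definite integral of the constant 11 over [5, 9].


The integral of a constant k over [a, b] equals k * (b - a).
integral from 5 to 9 of 11 dx
= 11 * (9 - 5)
= 11 * 4
= 44

44


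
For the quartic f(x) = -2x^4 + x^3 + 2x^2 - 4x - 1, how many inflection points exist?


Inflection points occur where f''(x) = 0 and concavity changes.
f(x) = -2x^4 + x^3 + 2x^2 - 4x - 1
f'(x) = -8x^3 + 3x^2 + 4x - 4
f''(x) = -24x^2 + 6x + 4
This is a quadratic in x. Use the discriminant to count real roots.
Discriminant = (6)^2 - 4 * (-24) * 4
= 36 - (-384)
= 420
Since discriminant > 0, f''(x) = 0 has 2 distinct real solutions.
A quadratic with two distinct real roots changes sign at each root, so concavity changes at both.
Number of inflection points: 2

2


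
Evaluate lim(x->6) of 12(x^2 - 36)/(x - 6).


Direct substitution gives 0/0, so we factor the numerator.
Factor: 12(x^2 - 36) = 12 * (x - 6)(x + 6)
Cancel the common factor (x - 6):
12(x^2 - 36)/(x - 6) = 12 * (x + 6)
Now substitute x = 6:
= 12 * (6 + 6) = 144

144


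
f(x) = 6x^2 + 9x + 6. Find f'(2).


Differentiate term by term using power and sum rules:
f(x) = 6x^2 + 9x + 6
f'(x) = 12x + 9
Substitute x = 2:
f'(2) = 12 * 2 + 9
= 24 + 9
= 33

33


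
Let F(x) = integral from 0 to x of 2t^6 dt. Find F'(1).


By the Fundamental Theorem of Calculus (Part 1):
If F(x) = integral from 0 to x of f(t) dt, then F'(x) = f(x)
Here f(t) = 2t^6
So F'(x) = 2x^6
Evaluate at x = 1:
F'(1) = 2 * 1^6
= 2 * 1
= 2

2


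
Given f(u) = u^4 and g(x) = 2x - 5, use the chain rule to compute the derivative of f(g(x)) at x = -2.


Using the chain rule: (f(g(x)))' = f'(g(x)) * g'(x)
First, find g(-2):
g(-2) = 2 * (-2) - 5 = -9
Next, f'(u) = 4u^3
And g'(x) = 2
So f'(g(-2)) * g'(-2)
= 4 * (-9)^3 * 2
= 4 * (-729) * 2
= -5832

-5832


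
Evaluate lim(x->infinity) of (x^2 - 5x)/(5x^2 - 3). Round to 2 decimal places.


For limits at infinity with equal-degree polynomials,
we compare leading coefficients.
Numerator leading term: x^2
Denominator leading term: 5x^2
Divide both by x^2:
lim = (1 - 5/x) / (5 - 3/x^2)
As x -> infinity, the 1/x and 1/x^2 terms vanish:
= 1/5 = 0.20

0.20


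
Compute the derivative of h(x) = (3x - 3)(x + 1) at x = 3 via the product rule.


Let u(x) = 3x - 3 and v(x) = x + 1
u'(x) = 3
v'(x) = 1
Product rule: h'(x) = u'(x)*v(x) + u(x)*v'(x)
= 3 * (x + 1) + (3x - 3) * 1
At x = 3:
u(3) = 3 * 3 - 3 = 6
v(3) = 1 * 3 + 1 = 4
h'(3) = 3 * 4 + 6 * 1
= 12 + 6
= 18

18


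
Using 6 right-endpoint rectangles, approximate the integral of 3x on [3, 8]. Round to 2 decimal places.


Right Riemann sum uses right endpoints of each subinterval.
Interval: [3, 8], n = 6
dx = (8 - 3) / 6 = 5/6
Right endpoints: [23/6, 14/3, 11/2, 19/3, 43/6, 8]
f values: [23/2, 14, 33/2, 19, 43/2, 24]
Sum = dx * (sum of f values)
= 5/6 * 213/2
= 355/4 = 88.75

88.75


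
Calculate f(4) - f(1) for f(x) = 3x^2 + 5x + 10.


Net change = f(b) - f(a)
f(x) = 3x^2 + 5x + 10
Compute f(4):
f(4) = 3 * 4^2 + 5 * 4 + 10
= 48 + 20 + 10
= 78
Compute f(1):
f(1) = 3 * 1^2 + 5 * 1 + 10
= 3 + 5 + 10
= 18
Net change = 78 - 18 = 60

60


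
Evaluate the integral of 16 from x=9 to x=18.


The integral of a constant k over [a, b] equals k * (b - a).
integral from 9 to 18 of 16 dx
= 16 * (18 - 9)
= 16 * 9
= 144

144


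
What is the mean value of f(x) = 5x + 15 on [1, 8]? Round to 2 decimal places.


Average value = 1/(b-a) * integral from a to b of f(x) dx
First compute the integral of 5x + 15:
F(x) = (5/2)x^2 + 15x
F(8) = 5/2 * 64 + 15 * 8 = 280
F(1) = 5/2 * 1 + 15 * 1 = 35/2
Integral = 280 - 35/2 = 525/2
Average = (525/2) / (8 - 1) = (525/2) / 7
= 75/2 = 37.50

37.50


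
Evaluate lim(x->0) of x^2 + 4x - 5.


Since polynomials are continuous, we use direct substitution.
lim(x->0) of x^2 + 4x - 5
= 1 * 0^2 + 4 * 0 - 5
= 0 + 0 - 5
= -5

-5


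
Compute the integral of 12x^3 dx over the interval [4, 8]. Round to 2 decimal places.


Find the antiderivative of 12x^3:
F(x) = 12/4 * x^4
Apply the Fundamental Theorem of Calculus:
F(8) - F(4)
= 12/4 * 8^4 - 12/4 * 4^4
= 12/4 * (4096 - 256)
= 12/4 * 3840
= 11520 = 11520.00

11520.00


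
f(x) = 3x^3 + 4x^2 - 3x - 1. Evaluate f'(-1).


Differentiate f(x) = 3x^3 + 4x^2 - 3x - 1 term by term:
f'(x) = 9x^2 + 8x - 3
Substitute x = -1:
f'(-1) = 9 * (-1)^2 + 8 * (-1) - 3
= 9 - 8 - 3
= -2

-2


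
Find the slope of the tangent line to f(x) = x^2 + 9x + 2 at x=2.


The slope of the tangent line equals f'(x) at the point.
f(x) = x^2 + 9x + 2
f'(x) = 2x + 9
At x = 2:
f'(2) = 2 * 2 + 9
= 4 + 9
= 13

13


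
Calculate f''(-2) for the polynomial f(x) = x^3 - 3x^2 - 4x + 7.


First derivative:
f'(x) = 3x^2 - 6x - 4
Second derivative:
f''(x) = 6x - 6
Substitute x = -2:
f''(-2) = 6 * (-2) - 6
= -12 - 6
= -18

-18


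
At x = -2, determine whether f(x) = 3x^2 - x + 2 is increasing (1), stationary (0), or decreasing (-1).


Compute f'(x) to determine behavior:
f'(x) = 6x - 1
f'(-2) = 6 * (-2) - 1
= -12 - 1
= -13
Since f'(-2) < 0, the function is decreasing (-1)

-1


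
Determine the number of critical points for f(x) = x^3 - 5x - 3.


Find where f'(x) = 0:
f(x) = x^3 - 5x - 3
f'(x) = 3x^2 - 5
This is a quadratic in x. Use the discriminant to count real roots.
Discriminant = (0)^2 - 4 * 3 * (-5)
= 0 - (-60)
= 60
Since discriminant > 0, f'(x) = 0 has 2 real solutions.
Number of critical points: 2

2


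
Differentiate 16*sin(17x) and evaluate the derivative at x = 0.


Apply the chain rule to differentiate 16*sin(17x):
d/dx [16*sin(17x)]
= 16 * cos(17x) * d/dx(17x)
= 16 * 17 * cos(17x)
= 272 * cos(17x)
Evaluate at x = 0:
= 272 * cos(0)
= 272 * 1
= 272

272


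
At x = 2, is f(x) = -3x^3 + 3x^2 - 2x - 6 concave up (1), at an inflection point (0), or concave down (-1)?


Concavity is determined by the sign of f''(x).
f(x) = -3x^3 + 3x^2 - 2x - 6
f'(x) = -9x^2 + 6x - 2
f''(x) = -18x + 6
f''(2) = -18 * 2 + 6
= -36 + 6
= -30
Since f''(2) < 0, the function is concave down (-1)

-1


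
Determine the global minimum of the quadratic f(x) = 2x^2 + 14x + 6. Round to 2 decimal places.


For a quadratic f(x) = ax^2 + bx + c with a > 0, the minimum is at the vertex.
Vertex x-coordinate: x = -b/(2a)
x = -(14) / (2 * 2)
x = -14/4 = -7/2
Substitute back to find the minimum value:
f(-7/2) = 2 * (-7/2)^2 + 14 * (-7/2) + 6
= 49/2 - 49 + 6
= -37/2 = -18.50

-18.50


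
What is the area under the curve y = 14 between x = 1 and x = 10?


The area under a constant function y = 14 is a rectangle.
Width = 10 - 1 = 9
Height = 14
Area = width * height
= 9 * 14
= 126

126


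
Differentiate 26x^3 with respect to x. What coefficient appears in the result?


We apply the power rule: d/dx [ax^n] = a*n * x^(n-1)
d/dx [26x^3]
= 26 * 3 * x^(3-1)
= 78x^2
The coefficient is 78

78


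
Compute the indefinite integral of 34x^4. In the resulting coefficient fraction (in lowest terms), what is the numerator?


Apply the power rule for integration:
integral of ax^n dx = a/(n+1) * x^(n+1) + C
integral of 34x^4 dx
= 34/5 * x^5 + C
The coefficient in lowest terms is 34/5, and its numerator is 34

34


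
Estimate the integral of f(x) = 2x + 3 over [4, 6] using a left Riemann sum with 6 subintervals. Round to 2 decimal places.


Left Riemann sum uses left endpoints of each subinterval.
Interval: [4, 6], n = 6
dx = (6 - 4) / 6 = 1/3
Left endpoints: [4, 13/3, 14/3, 5, 16/3, 17/3]
f values: [11, 35/3, 37/3, 13, 41/3, 43/3]
Sum = dx * (sum of f values)
= 1/3 * 76
= 76/3 ≈ 25.33

25.33


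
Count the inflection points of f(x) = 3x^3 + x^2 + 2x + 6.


Inflection points occur where f''(x) = 0 and concavity changes.
f(x) = 3x^3 + x^2 + 2x + 6
f'(x) = 9x^2 + 2x + 2
f''(x) = 18x + 2
Set f''(x) = 0:
18x + 2 = 0
x = -2 / 18 = -1/9
Since f''(x) is linear (degree 1), it changes sign at this point.
Therefore there is exactly 1 inflection point.

1


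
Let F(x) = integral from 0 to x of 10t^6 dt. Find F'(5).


By the Fundamental Theorem of Calculus (Part 1):
If F(x) = integral from 0 to x of f(t) dt, then F'(x) = f(x)
Here f(t) = 10t^6
So F'(x) = 10x^6
Evaluate at x = 5:
F'(5) = 10 * 5^6
= 10 * 15625
= 156250

156250


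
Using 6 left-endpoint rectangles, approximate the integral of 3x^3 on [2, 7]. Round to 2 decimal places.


Left Riemann sum uses left endpoints of each subinterval.
Interval: [2, 7], n = 6
dx = (7 - 2) / 6 = 5/6
Left endpoints: [2, 17/6, 11/3, 9/2, 16/3, 37/6]
f values: [24, 4913/72, 1331/9, 2187/8, 4096/9, 50653/72]
Sum = dx * (sum of f values)
= 5/6 * 13377/8
= 22295/16 ≈ 1393.44

1393.44


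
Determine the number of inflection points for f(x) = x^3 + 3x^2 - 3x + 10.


Inflection points occur where f''(x) = 0 and concavity changes.
f(x) = x^3 + 3x^2 - 3x + 10
f'(x) = 3x^2 + 6x - 3
f''(x) = 6x + 6
Set f''(x) = 0:
6x + 6 = 0
x = -6 / 6 = -1
Since f''(x) is linear (degree 1), it changes sign at this point.
Therefore there is exactly 1 inflection point.

1


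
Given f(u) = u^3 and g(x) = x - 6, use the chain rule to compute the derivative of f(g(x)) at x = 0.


Using the chain rule: (f(g(x)))' = f'(g(x)) * g'(x)
First, find g(0):
g(0) = 1 * 0 - 6 = -6
Next, f'(u) = 3u^2
And g'(x) = 1
So f'(g(0)) * g'(0)
= 3 * (-6)^2 * 1
= 3 * 36 * 1
= 108

108


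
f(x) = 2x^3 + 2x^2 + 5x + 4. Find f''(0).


First derivative:
f'(x) = 6x^2 + 4x + 5
Second derivative:
f''(x) = 12x + 4
Substitute x = 0:
f''(0) = 12 * 0 + 4
= 0 + 4
= 4

4


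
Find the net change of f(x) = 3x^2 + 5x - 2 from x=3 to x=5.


Net change = f(b) - f(a)
f(x) = 3x^2 + 5x - 2
Compute f(5):
f(5) = 3 * 5^2 + 5 * 5 - 2
= 75 + 25 - 2
= 98
Compute f(3):
f(3) = 3 * 3^2 + 5 * 3 - 2
= 27 + 15 - 2
= 40
Net change = 98 - 40 = 58

58


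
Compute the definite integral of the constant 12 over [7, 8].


The integral of a constant k over [a, b] equals k * (b - a).
integral from 7 to 8 of 12 dx
= 12 * (8 - 7)
= 12 * 1
= 12

12


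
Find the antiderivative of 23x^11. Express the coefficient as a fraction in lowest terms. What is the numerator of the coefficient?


Apply the power rule for integration:
integral of ax^n dx = a/(n+1) * x^(n+1) + C
integral of 23x^11 dx
= 23/12 * x^12 + C
The coefficient in lowest terms is 23/12, and its numerator is 23

23


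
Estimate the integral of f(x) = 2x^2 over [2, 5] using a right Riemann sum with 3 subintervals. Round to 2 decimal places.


Right Riemann sum uses right endpoints of each subinterval.
Interval: [2, 5], n = 3
dx = (5 - 2) / 3 = 1
Right endpoints: [3, 4, 5]
f values: [18, 32, 50]
Sum = dx * (sum of f values)
= 1 * 100
= 100 = 100.00

100.00


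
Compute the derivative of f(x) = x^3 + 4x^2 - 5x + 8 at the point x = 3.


Differentiate f(x) = x^3 + 4x^2 - 5x + 8 term by term:
f'(x) = 3x^2 + 8x - 5
Substitute x = 3:
f'(3) = 3 * 3^2 + 8 * 3 - 5
= 27 + 24 - 5
= 46

46


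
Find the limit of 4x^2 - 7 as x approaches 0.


Since polynomials are continuous, we use direct substitution.
lim(x->0) of 4x^2 - 7
= 4 * 0^2 + 0 * 0 - 7
= 0 + 0 - 7
= -7

-7


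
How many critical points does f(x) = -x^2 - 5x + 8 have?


Find where f'(x) = 0:
f'(x) = -2x - 5
Set f'(x) = 0:
-2x - 5 = 0
x = 5 / (-2) = -5/2
This is a linear equation in x, so there is exactly one solution.
Number of critical points: 1

1


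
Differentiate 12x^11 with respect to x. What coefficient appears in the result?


We apply the power rule: d/dx [ax^n] = a*n * x^(n-1)
d/dx [12x^11]
= 12 * 11 * x^(11-1)
= 132x^10
The coefficient is 132

132


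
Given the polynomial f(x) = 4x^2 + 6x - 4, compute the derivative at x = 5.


Differentiate term by term using power and sum rules:
f(x) = 4x^2 + 6x - 4
f'(x) = 8x + 6
Substitute x = 5:
f'(5) = 8 * 5 + 6
= 40 + 6
= 46

46


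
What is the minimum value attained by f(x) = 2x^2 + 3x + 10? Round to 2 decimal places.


For a quadratic f(x) = ax^2 + bx + c with a > 0, the minimum is at the vertex.
Vertex x-coordinate: x = -b/(2a)
x = -(3) / (2 * 2)
x = -3/4
Substitute back to find the minimum value:
f(-3/4) = 2 * (-3/4)^2 + 3 * (-3/4) + 10
= 9/8 - 9/4 + 10
= 71/8 ≈ 8.88

8.88


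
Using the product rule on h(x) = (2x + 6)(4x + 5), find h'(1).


Let u(x) = 2x + 6 and v(x) = 4x + 5
u'(x) = 2
v'(x) = 4
Product rule: h'(x) = u'(x)*v(x) + u(x)*v'(x)
= 2 * (4x + 5) + (2x + 6) * 4
At x = 1:
u(1) = 2 * 1 + 6 = 8
v(1) = 4 * 1 + 5 = 9
h'(1) = 2 * 9 + 8 * 4
= 18 + 32
= 50

50


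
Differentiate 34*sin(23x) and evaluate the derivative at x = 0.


Apply the chain rule to differentiate 34*sin(23x):
d/dx [34*sin(23x)]
= 34 * cos(23x) * d/dx(23x)
= 34 * 23 * cos(23x)
= 782 * cos(23x)
Evaluate at x = 0:
= 782 * cos(0)
= 782 * 1
= 782

782


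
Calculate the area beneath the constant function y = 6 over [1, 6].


The area under a constant function y = 6 is a rectangle.
Width = 6 - 1 = 5
Height = 6
Area = width * height
= 5 * 6
= 30

30


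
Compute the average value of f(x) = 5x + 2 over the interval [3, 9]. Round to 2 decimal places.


Average value = 1/(b-a) * integral from a to b of f(x) dx
First compute the integral of 5x + 2:
F(x) = (5/2)x^2 + 2x
F(9) = 5/2 * 81 + 2 * 9 = 441/2
F(3) = 5/2 * 9 + 2 * 3 = 57/2
Integral = 441/2 - 57/2 = 192
Average = 192 / (9 - 3) = 192 / 6
= 32 = 32.00

32.00


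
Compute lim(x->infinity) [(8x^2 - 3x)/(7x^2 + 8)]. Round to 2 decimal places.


For limits at infinity with equal-degree polynomials,
we compare leading coefficients.
Numerator leading term: 8x^2
Denominator leading term: 7x^2
Divide both by x^2:
lim = (8 - 3/x) / (7 + 8/x^2)
As x -> infinity, the 1/x and 1/x^2 terms vanish:
= 8/7 ≈ 1.14

1.14


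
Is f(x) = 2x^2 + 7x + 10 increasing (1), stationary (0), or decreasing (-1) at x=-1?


Compute f'(x) to determine behavior:
f'(x) = 4x + 7
f'(-1) = 4 * (-1) + 7
= -4 + 7
= 3
Since f'(-1) > 0, the function is increasing (1)

1


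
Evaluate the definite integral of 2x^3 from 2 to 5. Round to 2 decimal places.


Find the antiderivative of 2x^3:
F(x) = 2/4 * x^4
Apply the Fundamental Theorem of Calculus:
F(5) - F(2)
= 2/4 * 5^4 - 2/4 * 2^4
= 2/4 * (625 - 16)
= 2/4 * 609
= 609/2 = 304.50

304.50


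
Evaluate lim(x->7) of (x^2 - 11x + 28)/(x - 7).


Direct substitution gives 0/0, so we factor the numerator.
Factor: (x^2 - 11x + 28) = (x - 7)(x - 4)
Cancel the common factor (x - 7):
(x^2 - 11x + 28)/(x - 7) = (x - 4)
Now substitute x = 7:
= (7) - (4) = 3

3


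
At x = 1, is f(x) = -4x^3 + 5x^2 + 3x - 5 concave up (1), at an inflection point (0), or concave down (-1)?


Concavity is determined by the sign of f''(x).
f(x) = -4x^3 + 5x^2 + 3x - 5
f'(x) = -12x^2 + 10x + 3
f''(x) = -24x + 10
f''(1) = -24 * 1 + 10
= -24 + 10
= -14
Since f''(1) < 0, the function is concave down (-1)

-1


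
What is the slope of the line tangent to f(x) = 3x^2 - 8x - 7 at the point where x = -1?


The slope of the tangent line equals f'(x) at the point.
f(x) = 3x^2 - 8x - 7
f'(x) = 6x - 8
At x = -1:
f'(-1) = 6 * (-1) - 8
= -6 - 8
= -14

-14


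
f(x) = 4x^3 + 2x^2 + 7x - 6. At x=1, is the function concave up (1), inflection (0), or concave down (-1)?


Concavity is determined by the sign of f''(x).
f(x) = 4x^3 + 2x^2 + 7x - 6
f'(x) = 12x^2 + 4x + 7
f''(x) = 24x + 4
f''(1) = 24 * 1 + 4
= 24 + 4
= 28
Since f''(1) > 0, the function is concave up (1)

1


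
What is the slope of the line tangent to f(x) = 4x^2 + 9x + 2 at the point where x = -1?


The slope of the tangent line equals f'(x) at the point.
f(x) = 4x^2 + 9x + 2
f'(x) = 8x + 9
At x = -1:
f'(-1) = 8 * (-1) + 9
= -8 + 9
= 1

1


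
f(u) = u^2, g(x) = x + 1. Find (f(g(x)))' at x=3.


Using the chain rule: (f(g(x)))' = f'(g(x)) * g'(x)
First, find g(3):
g(3) = 1 * 3 + 1 = 4
Next, f'(u) = 2u
And g'(x) = 1
So f'(g(3)) * g'(3)
= 2 * 4 * 1
= 8

8


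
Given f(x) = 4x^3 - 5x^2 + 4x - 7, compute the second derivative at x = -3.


First derivative:
f'(x) = 12x^2 - 10x + 4
Second derivative:
f''(x) = 24x - 10
Substitute x = -3:
f''(-3) = 24 * (-3) - 10
= -72 - 10
= -82

-82


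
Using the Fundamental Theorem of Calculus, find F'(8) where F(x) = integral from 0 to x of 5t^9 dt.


By the Fundamental Theorem of Calculus (Part 1):
If F(x) = integral from 0 to x of f(t) dt, then F'(x) = f(x)
Here f(t) = 5t^9
So F'(x) = 5x^9
Evaluate at x = 8:
F'(8) = 5 * 8^9
= 5 * 134217728
= 671088640

671088640


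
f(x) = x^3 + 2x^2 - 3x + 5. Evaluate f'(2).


Differentiate f(x) = x^3 + 2x^2 - 3x + 5 term by term:
f'(x) = 3x^2 + 4x - 3
Substitute x = 2:
f'(2) = 3 * 2^2 + 4 * 2 - 3
= 12 + 8 - 3
= 17

17


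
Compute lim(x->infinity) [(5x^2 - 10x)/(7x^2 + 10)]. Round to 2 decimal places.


For limits at infinity with equal-degree polynomials,
we compare leading coefficients.
Numerator leading term: 5x^2
Denominator leading term: 7x^2
Divide both by x^2:
lim = (5 - 10/x) / (7 + 10/x^2)
As x -> infinity, the 1/x and 1/x^2 terms vanish:
= 5/7 ≈ 0.71

0.71


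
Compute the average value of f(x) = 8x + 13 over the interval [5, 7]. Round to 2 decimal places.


Average value = 1/(b-a) * integral from a to b of f(x) dx
First compute the integral of 8x + 13:
F(x) = 4x^2 + 13x
F(7) = 4 * 49 + 13 * 7 = 287
F(5) = 4 * 25 + 13 * 5 = 165
Integral = 287 - 165 = 122
Average = 122 / (7 - 5) = 122 / 2
= 61 = 61.00

61.00


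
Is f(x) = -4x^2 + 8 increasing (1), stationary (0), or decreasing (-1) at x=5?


Compute f'(x) to determine behavior:
f'(x) = -8x
f'(5) = -8 * 5 + 0
= -40 + 0
= -40
Since f'(5) < 0, the function is decreasing (-1)

-1


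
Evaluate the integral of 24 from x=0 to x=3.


The integral of a constant k over [a, b] equals k * (b - a).
integral from 0 to 3 of 24 dx
= 24 * (3 - 0)
= 24 * 3
= 72

72


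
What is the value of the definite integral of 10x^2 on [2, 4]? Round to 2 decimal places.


Find the antiderivative of 10x^2:
F(x) = 10/3 * x^3
Apply the Fundamental Theorem of Calculus:
F(4) - F(2)
= 10/3 * 4^3 - 10/3 * 2^3
= 10/3 * (64 - 8)
= 10/3 * 56
= 560/3 ≈ 186.67

186.67


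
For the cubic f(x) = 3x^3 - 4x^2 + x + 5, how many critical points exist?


Find where f'(x) = 0:
f(x) = 3x^3 - 4x^2 + x + 5
f'(x) = 9x^2 - 8x + 1
This is a quadratic in x. Use the discriminant to count real roots.
Discriminant = (-8)^2 - 4 * 9 * 1
= 64 - 36
= 28
Since discriminant > 0, f'(x) = 0 has 2 real solutions.
Number of critical points: 2

2


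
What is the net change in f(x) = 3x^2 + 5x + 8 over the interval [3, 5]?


Net change = f(b) - f(a)
f(x) = 3x^2 + 5x + 8
Compute f(5):
f(5) = 3 * 5^2 + 5 * 5 + 8
= 75 + 25 + 8
= 108
Compute f(3):
f(3) = 3 * 3^2 + 5 * 3 + 8
= 27 + 15 + 8
= 50
Net change = 108 - 50 = 58

58


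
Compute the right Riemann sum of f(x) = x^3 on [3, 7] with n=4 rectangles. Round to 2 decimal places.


Right Riemann sum uses right endpoints of each subinterval.
Interval: [3, 7], n = 4
dx = (7 - 3) / 4 = 1
Right endpoints: [4, 5, 6, 7]
f values: [64, 125, 216, 343]
Sum = dx * (sum of f values)
= 1 * 748
= 748 = 748.00

748.00


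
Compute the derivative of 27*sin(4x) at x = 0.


Apply the chain rule to differentiate 27*sin(4x):
d/dx [27*sin(4x)]
= 27 * cos(4x) * d/dx(4x)
= 27 * 4 * cos(4x)
= 108 * cos(4x)
Evaluate at x = 0:
= 108 * cos(0)
= 108 * 1
= 108

108


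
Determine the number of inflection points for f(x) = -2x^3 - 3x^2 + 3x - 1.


Inflection points occur where f''(x) = 0 and concavity changes.
f(x) = -2x^3 - 3x^2 + 3x - 1
f'(x) = -6x^2 - 6x + 3
f''(x) = -12x - 6
Set f''(x) = 0:
-12x - 6 = 0
x = 6 / (-12) = -1/2
Since f''(x) is linear (degree 1), it changes sign at this point.
Therefore there is exactly 1 inflection point.

1


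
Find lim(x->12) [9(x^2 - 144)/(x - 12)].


Direct substitution gives 0/0, so we factor the numerator.
Factor: 9(x^2 - 144) = 9 * (x - 12)(x + 12)
Cancel the common factor (x - 12):
9(x^2 - 144)/(x - 12) = 9 * (x + 12)
Now substitute x = 12:
= 9 * (12 + 12) = 216

216


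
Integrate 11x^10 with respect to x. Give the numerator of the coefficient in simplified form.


Apply the power rule for integration:
integral of ax^n dx = a/(n+1) * x^(n+1) + C
integral of 11x^10 dx
= 11/11 * x^11 + C
= 1 * x^11 + C
The coefficient in lowest terms is 1 = 1/1, so its numerator is 1

1


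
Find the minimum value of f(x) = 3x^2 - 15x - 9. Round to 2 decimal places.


For a quadratic f(x) = ax^2 + bx + c with a > 0, the minimum is at the vertex.
Vertex x-coordinate: x = -b/(2a)
x = -(-15) / (2 * 3)
x = 15/6 = 5/2
Substitute back to find the minimum value:
f(5/2) = 3 * (5/2)^2 - 15 * (5/2) - 9
= 75/4 - 75/2 - 9
= -111/4 = -27.75

-27.75


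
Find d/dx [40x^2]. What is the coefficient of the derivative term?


We apply the power rule: d/dx [ax^n] = a*n * x^(n-1)
d/dx [40x^2]
= 40 * 2 * x^(2-1)
= 80x
The coefficient is 80

80


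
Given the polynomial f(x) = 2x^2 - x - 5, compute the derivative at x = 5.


Differentiate term by term using power and sum rules:
f(x) = 2x^2 - x - 5
f'(x) = 4x - 1
Substitute x = 5:
f'(5) = 4 * 5 - 1
= 20 - 1
= 19

19


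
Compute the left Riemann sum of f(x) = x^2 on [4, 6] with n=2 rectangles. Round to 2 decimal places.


Left Riemann sum uses left endpoints of each subinterval.
Interval: [4, 6], n = 2
dx = (6 - 4) / 2 = 1
Left endpoints: [4, 5]
f values: [16, 25]
Sum = dx * (sum of f values)
= 1 * 41
= 41 = 41.00

41.00


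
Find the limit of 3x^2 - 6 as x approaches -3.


Since polynomials are continuous, we use direct substitution.
lim(x->-3) of 3x^2 - 6
= 3 * (-3)^2 + 0 * (-3) - 6
= 27 + 0 - 6
= 21

21


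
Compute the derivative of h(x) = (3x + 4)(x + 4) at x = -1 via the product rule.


Let u(x) = 3x + 4 and v(x) = x + 4
u'(x) = 3
v'(x) = 1
Product rule: h'(x) = u'(x)*v(x) + u(x)*v'(x)
= 3 * (x + 4) + (3x + 4) * 1
At x = -1:
u(-1) = 3 * (-1) + 4 = 1
v(-1) = 1 * (-1) + 4 = 3
h'(-1) = 3 * 3 + 1 * 1
= 9 + 1
= 10

10


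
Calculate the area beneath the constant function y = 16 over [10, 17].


The area under a constant function y = 16 is a rectangle.
Width = 17 - 10 = 7
Height = 16
Area = width * height
= 7 * 16
= 112

112


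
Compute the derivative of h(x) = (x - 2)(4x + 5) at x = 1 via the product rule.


Let u(x) = x - 2 and v(x) = 4x + 5
u'(x) = 1
v'(x) = 4
Product rule: h'(x) = u'(x)*v(x) + u(x)*v'(x)
= 1 * (4x + 5) + (x - 2) * 4
At x = 1:
u(1) = 1 * 1 - 2 = -1
v(1) = 4 * 1 + 5 = 9
h'(1) = 1 * 9 + (-1) * 4
= 9 - 4
= 5

5


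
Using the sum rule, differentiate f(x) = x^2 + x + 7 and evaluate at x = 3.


Differentiate term by term using power and sum rules:
f(x) = x^2 + x + 7
f'(x) = 2x + 1
Substitute x = 3:
f'(3) = 2 * 3 + 1
= 6 + 1
= 7

7


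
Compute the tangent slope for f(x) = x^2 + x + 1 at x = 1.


The slope of the tangent line equals f'(x) at the point.
f(x) = x^2 + x + 1
f'(x) = 2x + 1
At x = 1:
f'(1) = 2 * 1 + 1
= 2 + 1
= 3

3


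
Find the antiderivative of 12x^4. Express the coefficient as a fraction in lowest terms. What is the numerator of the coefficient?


Apply the power rule for integration:
integral of ax^n dx = a/(n+1) * x^(n+1) + C
integral of 12x^4 dx
= 12/5 * x^5 + C
The coefficient in lowest terms is 12/5, and its numerator is 12

12


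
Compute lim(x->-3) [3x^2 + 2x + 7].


Since polynomials are continuous, we use direct substitution.
lim(x->-3) of 3x^2 + 2x + 7
= 3 * (-3)^2 + 2 * (-3) + 7
= 27 - 6 + 7
= 28

28


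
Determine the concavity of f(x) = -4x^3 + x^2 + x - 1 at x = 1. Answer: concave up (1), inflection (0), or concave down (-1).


Concavity is determined by the sign of f''(x).
f(x) = -4x^3 + x^2 + x - 1
f'(x) = -12x^2 + 2x + 1
f''(x) = -24x + 2
f''(1) = -24 * 1 + 2
= -24 + 2
= -22
Since f''(1) < 0, the function is concave down (-1)

-1


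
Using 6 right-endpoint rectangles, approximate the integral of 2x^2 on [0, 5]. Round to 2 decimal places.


Right Riemann sum uses right endpoints of each subinterval.
Interval: [0, 5], n = 6
dx = (5 - 0) / 6 = 5/6
Right endpoints: [5/6, 5/3, 5/2, 10/3, 25/6, 5]
f values: [25/18, 50/9, 25/2, 200/9, 625/18, 50]
Sum = dx * (sum of f values)
= 5/6 * 2275/18
= 11375/108 ≈ 105.32

105.32


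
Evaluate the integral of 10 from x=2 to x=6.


The integral of a constant k over [a, b] equals k * (b - a).
integral from 2 to 6 of 10 dx
= 10 * (6 - 2)
= 10 * 4
= 40

40


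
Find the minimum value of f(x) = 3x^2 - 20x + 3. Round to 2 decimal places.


For a quadratic f(x) = ax^2 + bx + c with a > 0, the minimum is at the vertex.
Vertex x-coordinate: x = -b/(2a)
x = -(-20) / (2 * 3)
x = 20/6 = 10/3
Substitute back to find the minimum value:
f(10/3) = 3 * (10/3)^2 - 20 * (10/3) + 3
= 100/3 - 200/3 + 3
= -91/3 ≈ -30.33

-30.33


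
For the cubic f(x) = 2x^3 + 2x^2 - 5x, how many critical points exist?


Find where f'(x) = 0:
f(x) = 2x^3 + 2x^2 - 5x
f'(x) = 6x^2 + 4x - 5
This is a quadratic in x. Use the discriminant to count real roots.
Discriminant = (4)^2 - 4 * 6 * (-5)
= 16 - (-120)
= 136
Since discriminant > 0, f'(x) = 0 has 2 real solutions.
Number of critical points: 2

2


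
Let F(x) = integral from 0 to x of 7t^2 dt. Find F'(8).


By the Fundamental Theorem of Calculus (Part 1):
If F(x) = integral from 0 to x of f(t) dt, then F'(x) = f(x)
Here f(t) = 7t^2
So F'(x) = 7x^2
Evaluate at x = 8:
F'(8) = 7 * 8^2
= 7 * 64
= 448

448


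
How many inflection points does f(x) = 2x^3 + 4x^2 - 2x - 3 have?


Inflection points occur where f''(x) = 0 and concavity changes.
f(x) = 2x^3 + 4x^2 - 2x - 3
f'(x) = 6x^2 + 8x - 2
f''(x) = 12x + 8
Set f''(x) = 0:
12x + 8 = 0
x = -8 / 12 = -2/3
Since f''(x) is linear (degree 1), it changes sign at this point.
Therefore there is exactly 1 inflection point.

1


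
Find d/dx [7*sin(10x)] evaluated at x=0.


Apply the chain rule to differentiate 7*sin(10x):
d/dx [7*sin(10x)]
= 7 * cos(10x) * d/dx(10x)
= 7 * 10 * cos(10x)
= 70 * cos(10x)
Evaluate at x = 0:
= 70 * cos(0)
= 70 * 1
= 70

70


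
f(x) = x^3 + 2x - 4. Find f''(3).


First derivative:
f'(x) = 3x^2 + 2
Second derivative:
f''(x) = 6x
Substitute x = 3:
f''(3) = 6 * 3 + 0
= 18 + 0
= 18

18


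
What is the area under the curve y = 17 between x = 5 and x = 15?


The area under a constant function y = 17 is a rectangle.
Width = 15 - 5 = 10
Height = 17
Area = width * height
= 10 * 17
= 170

170


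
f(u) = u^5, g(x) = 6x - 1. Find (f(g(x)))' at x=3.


Using the chain rule: (f(g(x)))' = f'(g(x)) * g'(x)
First, find g(3):
g(3) = 6 * 3 - 1 = 17
Next, f'(u) = 5u^4
And g'(x) = 6
So f'(g(3)) * g'(3)
= 5 * 17^4 * 6
= 5 * 83521 * 6
= 2505630

2505630


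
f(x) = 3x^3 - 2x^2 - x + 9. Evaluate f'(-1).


Differentiate f(x) = 3x^3 - 2x^2 - x + 9 term by term:
f'(x) = 9x^2 - 4x - 1
Substitute x = -1:
f'(-1) = 9 * (-1)^2 - 4 * (-1) - 1
= 9 + 4 - 1
= 12

12
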